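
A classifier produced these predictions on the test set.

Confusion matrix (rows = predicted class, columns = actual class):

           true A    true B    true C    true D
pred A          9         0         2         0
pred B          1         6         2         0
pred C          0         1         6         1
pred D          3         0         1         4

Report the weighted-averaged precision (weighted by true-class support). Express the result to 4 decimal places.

Per-class precision (TP/(TP+FP)):
  A: TP=9, FP=0+2+0=2 → 9/11 = 0.81818
  B: TP=6, FP=1+2+0=3 → 6/9 = 0.66667
  C: TP=6, FP=0+1+1=2 → 6/8 = 0.75000
  D: TP=4, FP=3+0+1=4 → 4/8 = 0.50000
Weighted-precision = Σ (supportᵢ/N)·precisionᵢ with N=36: (13/36)·0.81818 + (7/36)·0.66667 + (11/36)·0.75000 + (5/36)·0.50000 = 0.7237

0.7237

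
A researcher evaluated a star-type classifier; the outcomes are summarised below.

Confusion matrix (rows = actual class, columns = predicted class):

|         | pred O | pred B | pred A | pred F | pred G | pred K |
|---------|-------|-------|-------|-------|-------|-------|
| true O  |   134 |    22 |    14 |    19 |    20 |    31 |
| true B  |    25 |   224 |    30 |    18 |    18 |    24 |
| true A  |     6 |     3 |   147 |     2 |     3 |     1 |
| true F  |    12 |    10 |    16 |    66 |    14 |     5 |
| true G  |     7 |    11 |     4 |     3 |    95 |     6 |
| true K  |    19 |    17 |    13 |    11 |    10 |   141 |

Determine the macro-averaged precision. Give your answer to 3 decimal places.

Per-class precision (TP/(TP+FP)):
  O: TP=134, FP=25+6+12+7+19=69 → 134/203 = 0.6601
  B: TP=224, FP=22+3+10+11+17=63 → 224/287 = 0.7805
  A: TP=147, FP=14+30+16+4+13=77 → 147/224 = 0.6563
  F: TP=66, FP=19+18+2+3+11=53 → 66/119 = 0.5546
  G: TP=95, FP=20+18+3+14+10=65 → 95/160 = 0.5938
  K: TP=141, FP=31+24+1+5+6=67 → 141/208 = 0.6779
Macro-precision = mean = (0.6601 + 0.7805 + 0.6563 + 0.5546 + 0.5938 + 0.6779) / 6 = 0.654

0.654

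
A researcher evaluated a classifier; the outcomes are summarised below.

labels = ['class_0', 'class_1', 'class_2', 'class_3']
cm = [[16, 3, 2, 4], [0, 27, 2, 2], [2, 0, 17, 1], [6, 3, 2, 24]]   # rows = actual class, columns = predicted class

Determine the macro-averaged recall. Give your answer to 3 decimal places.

Per-class recall (TP/(TP+FN)):
  class_0: TP=16, FN=3+2+4=9 → 16/25 = 0.6400
  class_1: TP=27, FN=0+2+2=4 → 27/31 = 0.8710
  class_2: TP=17, FN=2+0+1=3 → 17/20 = 0.8500
  class_3: TP=24, FN=6+3+2=11 → 24/35 = 0.6857
Macro-recall = mean = (0.6400 + 0.8710 + 0.8500 + 0.6857) / 4 = 0.762

0.762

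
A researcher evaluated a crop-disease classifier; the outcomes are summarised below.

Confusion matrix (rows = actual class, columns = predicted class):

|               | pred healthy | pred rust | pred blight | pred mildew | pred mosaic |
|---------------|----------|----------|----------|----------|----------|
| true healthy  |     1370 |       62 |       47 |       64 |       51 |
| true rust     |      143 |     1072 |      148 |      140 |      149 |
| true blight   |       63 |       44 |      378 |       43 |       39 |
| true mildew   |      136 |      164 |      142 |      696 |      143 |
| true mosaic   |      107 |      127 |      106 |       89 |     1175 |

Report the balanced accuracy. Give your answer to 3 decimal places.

0.690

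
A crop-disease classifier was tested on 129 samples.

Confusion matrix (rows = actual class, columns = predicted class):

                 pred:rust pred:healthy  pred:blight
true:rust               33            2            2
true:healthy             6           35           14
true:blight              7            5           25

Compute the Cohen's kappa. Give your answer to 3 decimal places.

Observed agreement pₒ = trace/N = 93/129 = 0.7209
Expected agreement pₑ = Σ (rowᵢ·colᵢ)/N² = (37·46 + 55·42 + 37·41)/129² = 0.3323
κ = (pₒ − pₑ)/(1 − pₑ) = (0.7209 − 0.3323)/(1 − 0.3323) = 0.582

0.582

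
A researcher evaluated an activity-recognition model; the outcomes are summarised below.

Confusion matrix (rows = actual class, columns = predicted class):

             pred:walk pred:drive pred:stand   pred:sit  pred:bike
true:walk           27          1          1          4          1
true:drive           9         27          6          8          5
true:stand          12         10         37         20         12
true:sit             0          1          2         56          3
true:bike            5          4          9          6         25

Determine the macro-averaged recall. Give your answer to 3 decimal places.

0.621

Per-class recall (TP/(TP+FN)):
  walk: TP=27, FN=1+1+4+1=7 → 27/34 = 0.7941
  drive: TP=27, FN=9+6+8+5=28 → 27/55 = 0.4909
  stand: TP=37, FN=12+10+20+12=54 → 37/91 = 0.4066
  sit: TP=56, FN=0+1+2+3=6 → 56/62 = 0.9032
  bike: TP=25, FN=5+4+9+6=24 → 25/49 = 0.5102
Macro-recall = mean = (0.7941 + 0.4909 + 0.4066 + 0.9032 + 0.5102) / 5 = 0.621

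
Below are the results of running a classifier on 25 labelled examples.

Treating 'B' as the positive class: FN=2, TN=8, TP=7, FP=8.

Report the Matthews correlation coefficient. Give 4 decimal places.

MCC = (TP·TN − FP·FN) / √((TP+FP)(TP+FN)(TN+FP)(TN+FN))
Numerator = 7·8 − 8·2 = 40
Denominator = √(15·9·16·10) = √21600 = 146.9694
MCC = 40 / 146.9694 = 0.2722

0.2722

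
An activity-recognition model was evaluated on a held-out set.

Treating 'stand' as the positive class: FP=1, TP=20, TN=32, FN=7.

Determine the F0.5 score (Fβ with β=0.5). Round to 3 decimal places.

Fβ = (1+β²)·TP / ((1+β²)·TP + β²·FN + FP), with β²=1/4
= 1.25·20 / (1.25·20 + 0.25·7 + 1) = 0.901

0.901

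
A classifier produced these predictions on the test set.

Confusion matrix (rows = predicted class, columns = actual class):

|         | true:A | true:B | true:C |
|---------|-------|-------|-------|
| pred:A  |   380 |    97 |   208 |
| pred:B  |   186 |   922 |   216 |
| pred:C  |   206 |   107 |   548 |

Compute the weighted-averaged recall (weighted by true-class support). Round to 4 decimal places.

Per-class recall (TP/(TP+FN)):
  A: TP=380, FN=186+206=392 → 380/772 = 0.49223
  B: TP=922, FN=97+107=204 → 922/1126 = 0.81883
  C: TP=548, FN=208+216=424 → 548/972 = 0.56379
Weighted-recall = Σ (supportᵢ/N)·recallᵢ with N=2870: (772/2870)·0.49223 + (1126/2870)·0.81883 + (972/2870)·0.56379 = 0.6446

0.6446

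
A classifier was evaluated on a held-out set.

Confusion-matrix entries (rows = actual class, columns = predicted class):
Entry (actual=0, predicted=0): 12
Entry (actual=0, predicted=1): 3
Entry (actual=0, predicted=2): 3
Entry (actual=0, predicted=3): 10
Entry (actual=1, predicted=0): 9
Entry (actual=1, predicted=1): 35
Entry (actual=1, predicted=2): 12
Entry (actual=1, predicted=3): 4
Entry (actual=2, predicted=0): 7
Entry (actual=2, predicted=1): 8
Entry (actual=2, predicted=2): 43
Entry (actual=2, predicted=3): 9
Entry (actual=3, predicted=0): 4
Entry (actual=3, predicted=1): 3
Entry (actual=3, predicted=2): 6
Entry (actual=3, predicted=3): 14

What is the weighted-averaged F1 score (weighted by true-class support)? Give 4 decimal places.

Per-class F1 score (2·TP/(2·TP+FP+FN)):
  0: TP=12, FP=9+7+4=20, FN=3+3+10=16 → 24/60 = 0.40000
  1: TP=35, FP=3+8+3=14, FN=9+12+4=25 → 70/109 = 0.64220
  2: TP=43, FP=3+12+6=21, FN=7+8+9=24 → 86/131 = 0.65649
  3: TP=14, FP=10+4+9=23, FN=4+3+6=13 → 28/64 = 0.43750
Weighted-F1 score = Σ (supportᵢ/N)·F1 scoreᵢ with N=182: (28/182)·0.40000 + (60/182)·0.64220 + (67/182)·0.65649 + (27/182)·0.43750 = 0.5798

0.5798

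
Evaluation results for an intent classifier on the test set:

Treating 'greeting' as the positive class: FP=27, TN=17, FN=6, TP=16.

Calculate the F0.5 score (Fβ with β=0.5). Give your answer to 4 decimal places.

Fβ = (1+β²)·TP / ((1+β²)·TP + β²·FN + FP), with β²=1/4
= 1.25·16 / (1.25·16 + 0.25·6 + 27) = 0.4124

0.4124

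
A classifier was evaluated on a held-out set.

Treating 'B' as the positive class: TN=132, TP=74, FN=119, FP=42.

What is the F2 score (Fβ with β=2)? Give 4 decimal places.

0.4167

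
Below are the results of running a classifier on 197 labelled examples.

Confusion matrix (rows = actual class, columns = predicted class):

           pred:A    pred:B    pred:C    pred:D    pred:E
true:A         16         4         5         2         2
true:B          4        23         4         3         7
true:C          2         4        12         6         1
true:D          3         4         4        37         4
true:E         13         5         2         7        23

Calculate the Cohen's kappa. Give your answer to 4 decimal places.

0.4478

Observed agreement pₒ = trace/N = 111/197 = 0.56345
Expected agreement pₑ = Σ (rowᵢ·colᵢ)/N² = (29·38 + 41·40 + 25·27 + 52·55 + 50·37)/197² = 0.20941
κ = (pₒ − pₑ)/(1 − pₑ) = (0.56345 − 0.20941)/(1 − 0.20941) = 0.4478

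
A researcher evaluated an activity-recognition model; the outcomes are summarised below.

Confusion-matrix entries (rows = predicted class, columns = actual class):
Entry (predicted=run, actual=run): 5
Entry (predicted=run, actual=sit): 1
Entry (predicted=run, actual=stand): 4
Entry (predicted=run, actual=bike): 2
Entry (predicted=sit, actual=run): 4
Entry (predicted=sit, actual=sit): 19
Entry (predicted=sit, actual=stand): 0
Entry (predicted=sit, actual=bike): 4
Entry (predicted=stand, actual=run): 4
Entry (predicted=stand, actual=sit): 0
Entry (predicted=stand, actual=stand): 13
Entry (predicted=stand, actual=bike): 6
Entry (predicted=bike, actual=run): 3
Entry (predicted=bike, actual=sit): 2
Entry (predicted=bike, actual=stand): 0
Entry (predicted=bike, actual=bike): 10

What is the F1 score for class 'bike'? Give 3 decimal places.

F1 score = 2·TP/(2·TP+FP+FN).
bike: TP=10, FP=3+2+0=5, FN=2+4+6=12 → 20/37 = 0.5405

0.541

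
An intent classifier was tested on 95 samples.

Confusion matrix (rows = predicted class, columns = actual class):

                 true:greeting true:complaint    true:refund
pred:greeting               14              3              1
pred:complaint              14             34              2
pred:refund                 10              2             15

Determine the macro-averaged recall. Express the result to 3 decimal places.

Per-class recall (TP/(TP+FN)):
  greeting: TP=14, FN=14+10=24 → 14/38 = 0.3684
  complaint: TP=34, FN=3+2=5 → 34/39 = 0.8718
  refund: TP=15, FN=1+2=3 → 15/18 = 0.8333
Macro-recall = mean = (0.3684 + 0.8718 + 0.8333) / 3 = 0.691

0.691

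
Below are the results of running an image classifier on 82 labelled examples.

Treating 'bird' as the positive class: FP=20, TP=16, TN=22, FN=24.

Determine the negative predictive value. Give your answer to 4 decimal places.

0.4783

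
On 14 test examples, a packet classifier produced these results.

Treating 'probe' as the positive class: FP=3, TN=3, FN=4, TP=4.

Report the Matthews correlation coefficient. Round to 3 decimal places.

0.000

MCC = (TP·TN − FP·FN) / √((TP+FP)(TP+FN)(TN+FP)(TN+FN))
Numerator = 4·3 − 3·4 = 0
Denominator = √(7·8·6·7) = √2352 = 48.4974
MCC = 0 / 48.4974 = 0.000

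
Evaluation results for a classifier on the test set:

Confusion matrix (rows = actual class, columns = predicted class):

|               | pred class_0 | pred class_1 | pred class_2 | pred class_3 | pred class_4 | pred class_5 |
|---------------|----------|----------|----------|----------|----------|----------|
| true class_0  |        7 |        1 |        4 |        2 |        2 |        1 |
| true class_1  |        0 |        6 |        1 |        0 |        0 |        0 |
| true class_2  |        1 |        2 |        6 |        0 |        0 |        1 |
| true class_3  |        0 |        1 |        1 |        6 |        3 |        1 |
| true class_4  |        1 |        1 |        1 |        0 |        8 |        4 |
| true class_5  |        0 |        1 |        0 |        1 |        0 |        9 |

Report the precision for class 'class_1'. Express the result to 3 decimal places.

One-vs-rest for 'class_1': TP = diagonal; FP = other classes predicted 'class_1'; FN = 'class_1' predicted as other.
precision = TP/(TP+FP).
class_1: TP=6, FP=1+2+1+1+1=6 → 6/12 = 0.5000

0.500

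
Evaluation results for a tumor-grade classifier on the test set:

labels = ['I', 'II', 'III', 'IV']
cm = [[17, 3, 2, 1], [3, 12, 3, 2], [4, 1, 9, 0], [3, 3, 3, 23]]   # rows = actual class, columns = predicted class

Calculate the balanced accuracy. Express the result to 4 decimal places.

0.6752

Balanced accuracy = mean of per-class recall.
  I: recall = 17/23 = 0.73913
  II: recall = 12/20 = 0.60000
  III: recall = 9/14 = 0.64286
  IV: recall = 23/32 = 0.71875
Mean = (0.73913 + 0.60000 + 0.64286 + 0.71875) / 4 = 0.6752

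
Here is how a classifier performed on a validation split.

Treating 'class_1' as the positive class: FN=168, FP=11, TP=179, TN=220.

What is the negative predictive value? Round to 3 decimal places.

NPV = TN/(TN+FN) = 220/(220+168) = 0.567

0.567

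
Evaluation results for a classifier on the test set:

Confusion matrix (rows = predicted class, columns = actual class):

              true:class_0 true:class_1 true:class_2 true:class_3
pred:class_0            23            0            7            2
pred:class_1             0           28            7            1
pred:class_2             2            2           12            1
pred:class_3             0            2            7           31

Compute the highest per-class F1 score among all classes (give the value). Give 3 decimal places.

0.827

Per-class F1 score (2·TP/(2·TP+FP+FN)):
  class_0: TP=23, FP=0+7+2=9, FN=0+2+0=2 → 46/57 = 0.8070
  class_1: TP=28, FP=0+7+1=8, FN=0+2+2=4 → 56/68 = 0.8235
  class_2: TP=12, FP=2+2+1=5, FN=7+7+7=21 → 24/50 = 0.4800
  class_3: TP=31, FP=0+2+7=9, FN=2+1+1=4 → 62/75 = 0.8267
Highest is class 'class_3' with F1 score = 0.827.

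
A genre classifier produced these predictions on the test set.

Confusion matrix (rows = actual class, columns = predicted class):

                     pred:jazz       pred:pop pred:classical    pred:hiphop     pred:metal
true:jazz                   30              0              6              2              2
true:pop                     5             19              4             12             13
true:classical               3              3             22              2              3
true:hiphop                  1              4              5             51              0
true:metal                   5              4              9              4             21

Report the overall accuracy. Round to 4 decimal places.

0.6217

Accuracy = trace / total = (30+19+22+51+21=143) / 230 = 143/230 = 0.6217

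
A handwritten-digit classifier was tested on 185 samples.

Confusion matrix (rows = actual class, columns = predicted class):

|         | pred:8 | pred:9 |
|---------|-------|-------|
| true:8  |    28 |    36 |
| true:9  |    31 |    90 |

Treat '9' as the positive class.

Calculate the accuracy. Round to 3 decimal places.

0.638

Accuracy = (TP+TN)/N = (90+28)/185 = 0.638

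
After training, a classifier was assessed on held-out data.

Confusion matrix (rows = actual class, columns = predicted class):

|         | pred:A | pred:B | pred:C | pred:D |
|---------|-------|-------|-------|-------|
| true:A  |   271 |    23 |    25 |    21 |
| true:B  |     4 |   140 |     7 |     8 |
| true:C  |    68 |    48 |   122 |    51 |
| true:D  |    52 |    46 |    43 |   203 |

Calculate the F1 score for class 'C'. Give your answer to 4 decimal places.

0.5021

One-vs-rest for 'C': TP = diagonal; FP = other classes predicted 'C'; FN = 'C' predicted as other.
F1 score = 2·TP/(2·TP+FP+FN).
C: TP=122, FP=25+7+43=75, FN=68+48+51=167 → 244/486 = 0.50206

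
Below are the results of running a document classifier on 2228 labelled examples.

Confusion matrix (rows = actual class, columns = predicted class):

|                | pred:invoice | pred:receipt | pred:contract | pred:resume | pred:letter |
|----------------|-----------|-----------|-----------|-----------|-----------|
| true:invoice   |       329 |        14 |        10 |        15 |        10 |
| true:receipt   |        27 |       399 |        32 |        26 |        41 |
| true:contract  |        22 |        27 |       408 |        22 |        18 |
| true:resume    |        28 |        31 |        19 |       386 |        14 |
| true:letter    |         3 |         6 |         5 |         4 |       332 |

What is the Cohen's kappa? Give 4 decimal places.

Observed agreement pₒ = trace/N = 1854/2228 = 0.83214
Expected agreement pₑ = Σ (rowᵢ·colᵢ)/N² = (378·409 + 525·477 + 497·474 + 478·453 + 350·415)/2228² = 0.20193
κ = (pₒ − pₑ)/(1 − pₑ) = (0.83214 − 0.20193)/(1 − 0.20193) = 0.7897

0.7897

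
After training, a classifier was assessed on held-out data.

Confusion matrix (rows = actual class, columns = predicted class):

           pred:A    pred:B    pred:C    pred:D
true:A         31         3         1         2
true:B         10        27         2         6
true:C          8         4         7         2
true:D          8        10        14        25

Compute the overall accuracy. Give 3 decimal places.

Accuracy = trace / total = (31+27+7+25=90) / 160 = 90/160 = 0.563

0.563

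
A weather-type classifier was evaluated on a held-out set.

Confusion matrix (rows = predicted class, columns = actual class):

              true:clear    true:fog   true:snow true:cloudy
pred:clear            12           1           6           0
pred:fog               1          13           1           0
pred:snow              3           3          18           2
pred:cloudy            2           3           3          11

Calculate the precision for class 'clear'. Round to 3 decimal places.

0.632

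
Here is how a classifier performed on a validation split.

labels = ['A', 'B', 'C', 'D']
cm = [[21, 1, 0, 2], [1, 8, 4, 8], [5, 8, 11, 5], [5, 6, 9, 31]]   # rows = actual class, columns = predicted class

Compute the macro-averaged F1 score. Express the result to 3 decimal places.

0.542

Per-class F1 score (2·TP/(2·TP+FP+FN)):
  A: TP=21, FP=1+5+5=11, FN=1+0+2=3 → 42/56 = 0.7500
  B: TP=8, FP=1+8+6=15, FN=1+4+8=13 → 16/44 = 0.3636
  C: TP=11, FP=0+4+9=13, FN=5+8+5=18 → 22/53 = 0.4151
  D: TP=31, FP=2+8+5=15, FN=5+6+9=20 → 62/97 = 0.6392
Macro-F1 score = mean = (0.7500 + 0.3636 + 0.4151 + 0.6392) / 4 = 0.542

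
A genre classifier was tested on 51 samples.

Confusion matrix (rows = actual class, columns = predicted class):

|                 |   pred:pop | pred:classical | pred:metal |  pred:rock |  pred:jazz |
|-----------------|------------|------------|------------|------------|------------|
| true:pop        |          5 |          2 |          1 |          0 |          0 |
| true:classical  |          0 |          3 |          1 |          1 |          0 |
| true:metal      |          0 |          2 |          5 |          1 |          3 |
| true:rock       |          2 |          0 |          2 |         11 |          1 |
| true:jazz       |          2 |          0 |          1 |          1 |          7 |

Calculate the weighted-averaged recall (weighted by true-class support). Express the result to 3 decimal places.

0.608

Per-class recall (TP/(TP+FN)):
  pop: TP=5, FN=2+1+0+0=3 → 5/8 = 0.6250
  classical: TP=3, FN=0+1+1+0=2 → 3/5 = 0.6000
  metal: TP=5, FN=0+2+1+3=6 → 5/11 = 0.4545
  rock: TP=11, FN=2+0+2+1=5 → 11/16 = 0.6875
  jazz: TP=7, FN=2+0+1+1=4 → 7/11 = 0.6364
Weighted-recall = Σ (supportᵢ/N)·recallᵢ with N=51: (8/51)·0.6250 + (5/51)·0.6000 + (11/51)·0.4545 + (16/51)·0.6875 + (11/51)·0.6364 = 0.608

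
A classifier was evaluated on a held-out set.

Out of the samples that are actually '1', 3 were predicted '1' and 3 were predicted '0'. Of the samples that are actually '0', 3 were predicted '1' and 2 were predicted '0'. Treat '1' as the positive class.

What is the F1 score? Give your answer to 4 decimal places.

Precision = TP/(TP+FP) = 3/6 = 0.5000
Recall = TP/(TP+FN) = 3/6 = 0.5000
F1 = 2·TP/(2·TP+FP+FN) = 6/12 = 0.5000

0.5000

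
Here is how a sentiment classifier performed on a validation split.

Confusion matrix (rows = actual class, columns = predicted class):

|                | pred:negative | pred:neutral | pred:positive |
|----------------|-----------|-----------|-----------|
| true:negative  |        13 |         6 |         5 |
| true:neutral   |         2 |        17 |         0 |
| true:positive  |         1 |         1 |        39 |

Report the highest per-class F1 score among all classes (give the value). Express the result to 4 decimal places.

Per-class F1 score (2·TP/(2·TP+FP+FN)):
  negative: TP=13, FP=2+1=3, FN=6+5=11 → 26/40 = 0.65000
  neutral: TP=17, FP=6+1=7, FN=2+0=2 → 34/43 = 0.79070
  positive: TP=39, FP=5+0=5, FN=1+1=2 → 78/85 = 0.91765
Highest is class 'positive' with F1 score = 0.9176.

0.9176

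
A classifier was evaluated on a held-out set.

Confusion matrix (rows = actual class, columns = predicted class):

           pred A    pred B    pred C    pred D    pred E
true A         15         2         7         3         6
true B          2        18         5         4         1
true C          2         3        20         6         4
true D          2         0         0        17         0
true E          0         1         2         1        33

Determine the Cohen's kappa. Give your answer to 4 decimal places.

0.5844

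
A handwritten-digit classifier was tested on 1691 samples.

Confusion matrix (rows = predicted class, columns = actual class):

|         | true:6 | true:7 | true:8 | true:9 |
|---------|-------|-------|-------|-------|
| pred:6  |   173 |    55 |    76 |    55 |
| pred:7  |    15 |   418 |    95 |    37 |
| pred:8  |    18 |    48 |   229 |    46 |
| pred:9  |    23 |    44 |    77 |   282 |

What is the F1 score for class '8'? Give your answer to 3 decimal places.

One-vs-rest for '8': TP = diagonal; FP = other classes predicted '8'; FN = '8' predicted as other.
F1 score = 2·TP/(2·TP+FP+FN).
8: TP=229, FP=18+48+46=112, FN=76+95+77=248 → 458/818 = 0.5599

0.560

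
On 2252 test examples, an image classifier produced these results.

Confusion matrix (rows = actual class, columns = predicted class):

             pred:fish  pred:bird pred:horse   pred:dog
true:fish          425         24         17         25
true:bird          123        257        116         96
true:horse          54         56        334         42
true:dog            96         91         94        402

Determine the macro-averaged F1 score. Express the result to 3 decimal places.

Per-class F1 score (2·TP/(2·TP+FP+FN)):
  fish: TP=425, FP=123+54+96=273, FN=24+17+25=66 → 850/1189 = 0.7149
  bird: TP=257, FP=24+56+91=171, FN=123+116+96=335 → 514/1020 = 0.5039
  horse: TP=334, FP=17+116+94=227, FN=54+56+42=152 → 668/1047 = 0.6380
  dog: TP=402, FP=25+96+42=163, FN=96+91+94=281 → 804/1248 = 0.6442
Macro-F1 score = mean = (0.7149 + 0.5039 + 0.6380 + 0.6442) / 4 = 0.625

0.625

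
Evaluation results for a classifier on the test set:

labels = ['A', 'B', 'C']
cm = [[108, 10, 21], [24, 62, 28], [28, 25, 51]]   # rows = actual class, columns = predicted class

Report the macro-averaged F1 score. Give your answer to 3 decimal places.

0.603

Per-class F1 score (2·TP/(2·TP+FP+FN)):
  A: TP=108, FP=24+28=52, FN=10+21=31 → 216/299 = 0.7224
  B: TP=62, FP=10+25=35, FN=24+28=52 → 124/211 = 0.5877
  C: TP=51, FP=21+28=49, FN=28+25=53 → 102/204 = 0.5000
Macro-F1 score = mean = (0.7224 + 0.5877 + 0.5000) / 3 = 0.603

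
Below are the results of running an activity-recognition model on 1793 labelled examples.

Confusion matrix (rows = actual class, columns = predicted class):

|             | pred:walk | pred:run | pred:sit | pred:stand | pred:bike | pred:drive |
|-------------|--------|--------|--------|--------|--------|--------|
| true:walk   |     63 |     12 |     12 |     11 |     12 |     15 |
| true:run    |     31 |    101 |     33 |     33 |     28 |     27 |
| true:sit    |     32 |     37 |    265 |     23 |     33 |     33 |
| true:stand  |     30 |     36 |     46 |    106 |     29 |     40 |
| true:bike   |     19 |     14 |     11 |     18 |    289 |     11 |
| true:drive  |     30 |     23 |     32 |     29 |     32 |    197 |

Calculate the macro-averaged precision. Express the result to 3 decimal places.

Per-class precision (TP/(TP+FP)):
  walk: TP=63, FP=31+32+30+19+30=142 → 63/205 = 0.3073
  run: TP=101, FP=12+37+36+14+23=122 → 101/223 = 0.4529
  sit: TP=265, FP=12+33+46+11+32=134 → 265/399 = 0.6642
  stand: TP=106, FP=11+33+23+18+29=114 → 106/220 = 0.4818
  bike: TP=289, FP=12+28+33+29+32=134 → 289/423 = 0.6832
  drive: TP=197, FP=15+27+33+40+11=126 → 197/323 = 0.6099
Macro-precision = mean = (0.3073 + 0.4529 + 0.6642 + 0.4818 + 0.6832 + 0.6099) / 6 = 0.533

0.533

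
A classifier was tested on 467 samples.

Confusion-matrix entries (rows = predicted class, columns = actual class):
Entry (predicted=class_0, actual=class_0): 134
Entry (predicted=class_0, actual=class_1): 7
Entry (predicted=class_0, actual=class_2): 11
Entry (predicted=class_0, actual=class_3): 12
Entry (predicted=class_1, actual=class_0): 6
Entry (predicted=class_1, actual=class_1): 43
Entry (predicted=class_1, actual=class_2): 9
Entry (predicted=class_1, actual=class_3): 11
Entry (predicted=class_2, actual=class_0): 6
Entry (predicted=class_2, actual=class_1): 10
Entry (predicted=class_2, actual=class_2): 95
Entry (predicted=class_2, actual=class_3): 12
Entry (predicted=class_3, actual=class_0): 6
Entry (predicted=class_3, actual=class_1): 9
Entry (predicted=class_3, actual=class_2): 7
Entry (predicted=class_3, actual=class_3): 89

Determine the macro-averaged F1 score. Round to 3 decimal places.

0.751

Per-class F1 score (2·TP/(2·TP+FP+FN)):
  class_0: TP=134, FP=7+11+12=30, FN=6+6+6=18 → 268/316 = 0.8481
  class_1: TP=43, FP=6+9+11=26, FN=7+10+9=26 → 86/138 = 0.6232
  class_2: TP=95, FP=6+10+12=28, FN=11+9+7=27 → 190/245 = 0.7755
  class_3: TP=89, FP=6+9+7=22, FN=12+11+12=35 → 178/235 = 0.7574
Macro-F1 score = mean = (0.8481 + 0.6232 + 0.7755 + 0.7574) / 4 = 0.751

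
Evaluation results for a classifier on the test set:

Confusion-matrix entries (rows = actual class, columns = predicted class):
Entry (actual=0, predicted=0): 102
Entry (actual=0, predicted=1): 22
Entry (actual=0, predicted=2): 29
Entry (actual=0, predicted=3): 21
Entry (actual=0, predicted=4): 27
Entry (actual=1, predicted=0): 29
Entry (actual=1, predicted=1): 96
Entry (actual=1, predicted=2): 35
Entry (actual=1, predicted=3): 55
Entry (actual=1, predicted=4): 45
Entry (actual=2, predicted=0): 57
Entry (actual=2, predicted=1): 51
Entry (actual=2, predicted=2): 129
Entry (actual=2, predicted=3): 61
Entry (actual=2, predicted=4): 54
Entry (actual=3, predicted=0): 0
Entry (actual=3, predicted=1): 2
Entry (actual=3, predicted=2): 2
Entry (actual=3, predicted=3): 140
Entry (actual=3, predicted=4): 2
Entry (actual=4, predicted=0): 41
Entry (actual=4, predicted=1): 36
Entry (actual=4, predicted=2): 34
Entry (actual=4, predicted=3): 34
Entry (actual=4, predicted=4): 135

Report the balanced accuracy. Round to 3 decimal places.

Balanced accuracy = mean of per-class recall.
  0: recall = 102/201 = 0.5075
  1: recall = 96/260 = 0.3692
  2: recall = 129/352 = 0.3665
  3: recall = 140/146 = 0.9589
  4: recall = 135/280 = 0.4821
Mean = (0.5075 + 0.3692 + 0.3665 + 0.9589 + 0.4821) / 5 = 0.537

0.537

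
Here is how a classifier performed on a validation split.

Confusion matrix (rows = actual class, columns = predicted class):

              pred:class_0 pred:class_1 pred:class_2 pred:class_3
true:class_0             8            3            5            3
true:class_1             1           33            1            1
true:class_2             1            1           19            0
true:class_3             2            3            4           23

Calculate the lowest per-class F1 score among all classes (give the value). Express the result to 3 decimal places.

0.516

Per-class F1 score (2·TP/(2·TP+FP+FN)):
  class_0: TP=8, FP=1+1+2=4, FN=3+5+3=11 → 16/31 = 0.5161
  class_1: TP=33, FP=3+1+3=7, FN=1+1+1=3 → 66/76 = 0.8684
  class_2: TP=19, FP=5+1+4=10, FN=1+1+0=2 → 38/50 = 0.7600
  class_3: TP=23, FP=3+1+0=4, FN=2+3+4=9 → 46/59 = 0.7797
Lowest is class 'class_0' with F1 score = 0.516.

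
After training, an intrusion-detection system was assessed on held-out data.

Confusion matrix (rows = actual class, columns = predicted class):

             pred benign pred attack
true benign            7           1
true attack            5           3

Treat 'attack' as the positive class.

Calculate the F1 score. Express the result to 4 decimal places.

0.5000

Precision = TP/(TP+FP) = 3/4 = 0.7500
Recall = TP/(TP+FN) = 3/8 = 0.3750
F1 = 2·TP/(2·TP+FP+FN) = 6/12 = 0.5000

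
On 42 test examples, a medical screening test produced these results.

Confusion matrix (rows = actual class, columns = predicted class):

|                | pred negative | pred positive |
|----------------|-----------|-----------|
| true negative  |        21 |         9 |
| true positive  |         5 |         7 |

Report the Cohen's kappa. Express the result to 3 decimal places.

0.258

Observed agreement pₒ = trace/N = 28/42 = 0.6667
Expected agreement pₑ = Σ (rowᵢ·colᵢ)/N² = (30·26 + 12·16)/42² = 0.5510
κ = (pₒ − pₑ)/(1 − pₑ) = (0.6667 − 0.5510)/(1 − 0.5510) = 0.258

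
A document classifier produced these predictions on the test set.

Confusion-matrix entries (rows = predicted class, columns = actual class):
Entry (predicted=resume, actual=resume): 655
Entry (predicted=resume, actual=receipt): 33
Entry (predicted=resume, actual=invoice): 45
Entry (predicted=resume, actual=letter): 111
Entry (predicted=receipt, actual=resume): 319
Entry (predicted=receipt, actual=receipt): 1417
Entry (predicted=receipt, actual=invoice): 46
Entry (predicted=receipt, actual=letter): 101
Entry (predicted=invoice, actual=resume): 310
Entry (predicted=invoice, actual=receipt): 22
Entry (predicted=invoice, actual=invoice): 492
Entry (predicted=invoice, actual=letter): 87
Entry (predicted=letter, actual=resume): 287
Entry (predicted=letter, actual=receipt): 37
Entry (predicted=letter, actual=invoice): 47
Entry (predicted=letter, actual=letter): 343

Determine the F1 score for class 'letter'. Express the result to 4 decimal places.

Treat 'letter' as positive and all other classes as negative.
F1 score = 2·TP/(2·TP+FP+FN).
letter: TP=343, FP=287+37+47=371, FN=111+101+87=299 → 686/1356 = 0.50590

0.5059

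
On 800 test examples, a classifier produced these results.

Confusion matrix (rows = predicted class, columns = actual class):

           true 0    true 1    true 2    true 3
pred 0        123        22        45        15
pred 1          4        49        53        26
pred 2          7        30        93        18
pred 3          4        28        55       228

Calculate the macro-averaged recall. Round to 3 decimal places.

0.611

Per-class recall (TP/(TP+FN)):
  0: TP=123, FN=4+7+4=15 → 123/138 = 0.8913
  1: TP=49, FN=22+30+28=80 → 49/129 = 0.3798
  2: TP=93, FN=45+53+55=153 → 93/246 = 0.3780
  3: TP=228, FN=15+26+18=59 → 228/287 = 0.7944
Macro-recall = mean = (0.8913 + 0.3798 + 0.3780 + 0.7944) / 4 = 0.611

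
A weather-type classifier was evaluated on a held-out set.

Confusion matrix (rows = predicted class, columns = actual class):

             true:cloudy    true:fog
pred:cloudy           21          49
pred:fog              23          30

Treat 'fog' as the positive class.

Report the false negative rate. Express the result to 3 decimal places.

0.620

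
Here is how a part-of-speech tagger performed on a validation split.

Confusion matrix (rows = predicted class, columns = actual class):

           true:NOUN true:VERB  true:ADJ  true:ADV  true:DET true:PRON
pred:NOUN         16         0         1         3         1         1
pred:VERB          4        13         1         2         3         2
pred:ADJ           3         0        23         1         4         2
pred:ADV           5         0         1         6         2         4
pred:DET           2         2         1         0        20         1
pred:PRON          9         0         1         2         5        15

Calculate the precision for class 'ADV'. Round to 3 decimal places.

0.333

One-vs-rest for 'ADV': TP = diagonal; FP = other classes predicted 'ADV'; FN = 'ADV' predicted as other.
precision = TP/(TP+FP).
ADV: TP=6, FP=5+0+1+2+4=12 → 6/18 = 0.3333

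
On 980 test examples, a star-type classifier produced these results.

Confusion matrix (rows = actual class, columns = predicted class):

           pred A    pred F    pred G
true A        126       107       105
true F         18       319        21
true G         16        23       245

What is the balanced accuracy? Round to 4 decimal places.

Balanced accuracy = mean of per-class recall.
  A: recall = 126/338 = 0.37278
  F: recall = 319/358 = 0.89106
  G: recall = 245/284 = 0.86268
Mean = (0.37278 + 0.89106 + 0.86268) / 3 = 0.7088

0.7088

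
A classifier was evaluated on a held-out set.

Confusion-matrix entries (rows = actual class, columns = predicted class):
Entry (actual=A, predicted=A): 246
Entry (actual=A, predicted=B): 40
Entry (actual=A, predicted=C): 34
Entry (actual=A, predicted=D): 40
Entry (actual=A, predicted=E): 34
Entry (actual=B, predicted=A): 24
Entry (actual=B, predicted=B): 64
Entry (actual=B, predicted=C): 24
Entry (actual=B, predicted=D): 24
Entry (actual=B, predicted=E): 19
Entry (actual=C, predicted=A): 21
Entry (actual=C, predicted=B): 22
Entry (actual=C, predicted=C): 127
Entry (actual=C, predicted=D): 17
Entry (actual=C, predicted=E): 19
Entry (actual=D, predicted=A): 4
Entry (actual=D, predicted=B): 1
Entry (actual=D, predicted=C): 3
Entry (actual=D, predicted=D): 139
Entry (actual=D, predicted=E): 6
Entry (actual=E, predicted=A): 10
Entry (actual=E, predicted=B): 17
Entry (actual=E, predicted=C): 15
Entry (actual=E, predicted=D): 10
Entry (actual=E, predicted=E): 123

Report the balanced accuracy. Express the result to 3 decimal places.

0.653

Balanced accuracy = mean of per-class recall.
  A: recall = 246/394 = 0.6244
  B: recall = 64/155 = 0.4129
  C: recall = 127/206 = 0.6165
  D: recall = 139/153 = 0.9085
  E: recall = 123/175 = 0.7029
Mean = (0.6244 + 0.4129 + 0.6165 + 0.9085 + 0.7029) / 5 = 0.653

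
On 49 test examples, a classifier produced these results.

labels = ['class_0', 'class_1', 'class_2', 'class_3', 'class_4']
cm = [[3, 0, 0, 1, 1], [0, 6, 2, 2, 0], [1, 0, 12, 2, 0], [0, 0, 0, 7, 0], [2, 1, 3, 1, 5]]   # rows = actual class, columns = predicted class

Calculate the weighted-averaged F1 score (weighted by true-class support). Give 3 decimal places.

0.665

Per-class F1 score (2·TP/(2·TP+FP+FN)):
  class_0: TP=3, FP=0+1+0+2=3, FN=0+0+1+1=2 → 6/11 = 0.5455
  class_1: TP=6, FP=0+0+0+1=1, FN=0+2+2+0=4 → 12/17 = 0.7059
  class_2: TP=12, FP=0+2+0+3=5, FN=1+0+2+0=3 → 24/32 = 0.7500
  class_3: TP=7, FP=1+2+2+1=6, FN=0+0+0+0=0 → 14/20 = 0.7000
  class_4: TP=5, FP=1+0+0+0=1, FN=2+1+3+1=7 → 10/18 = 0.5556
Weighted-F1 score = Σ (supportᵢ/N)·F1 scoreᵢ with N=49: (5/49)·0.5455 + (10/49)·0.7059 + (15/49)·0.7500 + (7/49)·0.7000 + (12/49)·0.5556 = 0.665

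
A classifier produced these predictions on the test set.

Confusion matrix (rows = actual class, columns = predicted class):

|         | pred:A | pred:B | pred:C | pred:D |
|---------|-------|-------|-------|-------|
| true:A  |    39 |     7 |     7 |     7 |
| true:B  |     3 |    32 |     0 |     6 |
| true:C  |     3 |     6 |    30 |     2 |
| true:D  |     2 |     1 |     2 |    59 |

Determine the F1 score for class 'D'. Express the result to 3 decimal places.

One-vs-rest for 'D': TP = diagonal; FP = other classes predicted 'D'; FN = 'D' predicted as other.
F1 score = 2·TP/(2·TP+FP+FN).
D: TP=59, FP=7+6+2=15, FN=2+1+2=5 → 118/138 = 0.8551

0.855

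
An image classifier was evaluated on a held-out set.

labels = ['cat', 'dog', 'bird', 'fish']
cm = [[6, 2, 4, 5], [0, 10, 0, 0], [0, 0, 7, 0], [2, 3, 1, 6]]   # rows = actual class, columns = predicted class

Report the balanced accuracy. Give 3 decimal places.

0.713

Balanced accuracy = mean of per-class recall.
  cat: recall = 6/17 = 0.3529
  dog: recall = 10/10 = 1.0000
  bird: recall = 7/7 = 1.0000
  fish: recall = 6/12 = 0.5000
Mean = (0.3529 + 1.0000 + 1.0000 + 0.5000) / 4 = 0.713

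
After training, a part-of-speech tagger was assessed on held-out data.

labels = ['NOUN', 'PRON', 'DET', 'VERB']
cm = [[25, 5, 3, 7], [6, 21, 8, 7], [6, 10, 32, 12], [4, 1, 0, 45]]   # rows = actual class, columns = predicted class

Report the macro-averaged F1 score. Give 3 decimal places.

0.629

Per-class F1 score (2·TP/(2·TP+FP+FN)):
  NOUN: TP=25, FP=6+6+4=16, FN=5+3+7=15 → 50/81 = 0.6173
  PRON: TP=21, FP=5+10+1=16, FN=6+8+7=21 → 42/79 = 0.5316
  DET: TP=32, FP=3+8+0=11, FN=6+10+12=28 → 64/103 = 0.6214
  VERB: TP=45, FP=7+7+12=26, FN=4+1+0=5 → 90/121 = 0.7438
Macro-F1 score = mean = (0.6173 + 0.5316 + 0.6214 + 0.7438) / 4 = 0.629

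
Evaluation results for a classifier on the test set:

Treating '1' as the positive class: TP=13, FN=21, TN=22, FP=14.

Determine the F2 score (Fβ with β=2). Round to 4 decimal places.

0.3988

Fβ = (1+β²)·TP / ((1+β²)·TP + β²·FN + FP), with β²=4
= 5·13 / (5·13 + 4·21 + 14) = 0.3988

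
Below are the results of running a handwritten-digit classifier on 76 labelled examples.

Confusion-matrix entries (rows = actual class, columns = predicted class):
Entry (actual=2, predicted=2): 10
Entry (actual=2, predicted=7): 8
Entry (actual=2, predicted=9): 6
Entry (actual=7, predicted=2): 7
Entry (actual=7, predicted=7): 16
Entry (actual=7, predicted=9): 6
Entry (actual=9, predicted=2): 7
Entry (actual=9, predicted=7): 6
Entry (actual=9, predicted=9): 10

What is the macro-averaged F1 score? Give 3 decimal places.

Per-class F1 score (2·TP/(2·TP+FP+FN)):
  2: TP=10, FP=7+7=14, FN=8+6=14 → 20/48 = 0.4167
  7: TP=16, FP=8+6=14, FN=7+6=13 → 32/59 = 0.5424
  9: TP=10, FP=6+6=12, FN=7+6=13 → 20/45 = 0.4444
Macro-F1 score = mean = (0.4167 + 0.5424 + 0.4444) / 3 = 0.468

0.468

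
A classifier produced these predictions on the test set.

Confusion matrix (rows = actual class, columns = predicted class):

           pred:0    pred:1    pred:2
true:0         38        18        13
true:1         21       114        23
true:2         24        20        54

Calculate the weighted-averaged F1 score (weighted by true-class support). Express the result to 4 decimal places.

0.6369

Per-class F1 score (2·TP/(2·TP+FP+FN)):
  0: TP=38, FP=21+24=45, FN=18+13=31 → 76/152 = 0.50000
  1: TP=114, FP=18+20=38, FN=21+23=44 → 228/310 = 0.73548
  2: TP=54, FP=13+23=36, FN=24+20=44 → 108/188 = 0.57447
Weighted-F1 score = Σ (supportᵢ/N)·F1 scoreᵢ with N=325: (69/325)·0.50000 + (158/325)·0.73548 + (98/325)·0.57447 = 0.6369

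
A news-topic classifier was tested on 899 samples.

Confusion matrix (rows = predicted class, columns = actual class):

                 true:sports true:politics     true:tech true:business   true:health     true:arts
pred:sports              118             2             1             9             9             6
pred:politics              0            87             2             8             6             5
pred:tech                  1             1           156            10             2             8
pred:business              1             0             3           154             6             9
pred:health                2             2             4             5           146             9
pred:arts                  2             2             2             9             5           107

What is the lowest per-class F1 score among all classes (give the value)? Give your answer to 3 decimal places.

0.790

Per-class F1 score (2·TP/(2·TP+FP+FN)):
  sports: TP=118, FP=2+1+9+9+6=27, FN=0+1+1+2+2=6 → 236/269 = 0.8773
  politics: TP=87, FP=0+2+8+6+5=21, FN=2+1+0+2+2=7 → 174/202 = 0.8614
  tech: TP=156, FP=1+1+10+2+8=22, FN=1+2+3+4+2=12 → 312/346 = 0.9017
  business: TP=154, FP=1+0+3+6+9=19, FN=9+8+10+5+9=41 → 308/368 = 0.8370
  health: TP=146, FP=2+2+4+5+9=22, FN=9+6+2+6+5=28 → 292/342 = 0.8538
  arts: TP=107, FP=2+2+2+9+5=20, FN=6+5+8+9+9=37 → 214/271 = 0.7897
Lowest is class 'arts' with F1 score = 0.790.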